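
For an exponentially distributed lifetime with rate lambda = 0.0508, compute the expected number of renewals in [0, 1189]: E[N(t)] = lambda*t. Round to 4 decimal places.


lambda = 0.0508
t = 1189
E[N(t)] = lambda * t
E[N(t)] = 0.0508 * 1189
E[N(t)] = 60.4012

60.4012


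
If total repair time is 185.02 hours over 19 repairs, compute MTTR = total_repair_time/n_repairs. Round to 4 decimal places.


total_repair_time = 185.02
n_repairs = 19
MTTR = 185.02 / 19
MTTR = 9.7379

9.7379


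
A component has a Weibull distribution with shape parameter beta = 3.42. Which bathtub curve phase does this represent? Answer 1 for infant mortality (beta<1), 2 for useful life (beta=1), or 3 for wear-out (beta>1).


beta = 3.42
Compare beta to 1:
beta < 1 => infant mortality (phase 1)
beta = 1 => useful life (phase 2)
beta > 1 => wear-out (phase 3)
Since beta = 3.42, this is wear-out (increasing failure rate)
Phase = 3

3


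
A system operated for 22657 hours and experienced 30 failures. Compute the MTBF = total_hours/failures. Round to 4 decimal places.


total_hours = 22657
failures = 30
MTBF = 22657 / 30
MTBF = 755.2333

755.2333


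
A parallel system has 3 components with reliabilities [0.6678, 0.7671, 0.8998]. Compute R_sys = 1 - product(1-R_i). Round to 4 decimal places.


Components: [0.6678, 0.7671, 0.8998]
(1 - 0.6678) = 0.3322, running product = 0.3322
(1 - 0.7671) = 0.2329, running product = 0.0774
(1 - 0.8998) = 0.1002, running product = 0.0078
Product of (1-R_i) = 0.0078
R_sys = 1 - 0.0078 = 0.9922

0.9922


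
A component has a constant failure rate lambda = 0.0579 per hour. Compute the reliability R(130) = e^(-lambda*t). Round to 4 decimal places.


lambda = 0.0579
t = 130
lambda * t = 7.527
R(t) = e^(-7.527)
R(t) = 0.0005

0.0005


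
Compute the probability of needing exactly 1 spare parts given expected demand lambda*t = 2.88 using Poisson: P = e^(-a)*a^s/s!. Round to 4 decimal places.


a = 2.88, s = 1
e^(-a) = e^(-2.88) = 0.0561
a^s = 2.88^1 = 2.88
s! = 1
P = 0.0561 * 2.88 / 1
P = 0.1617

0.1617


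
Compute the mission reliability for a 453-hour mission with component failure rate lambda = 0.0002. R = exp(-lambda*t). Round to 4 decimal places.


lambda = 0.0002
mission_time = 453
lambda * t = 0.0002 * 453 = 0.0906
R = exp(-0.0906)
R = 0.9134

0.9134


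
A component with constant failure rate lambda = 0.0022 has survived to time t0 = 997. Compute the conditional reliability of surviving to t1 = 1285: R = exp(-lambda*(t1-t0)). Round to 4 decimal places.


lambda = 0.0022
t0 = 997, t1 = 1285
t1 - t0 = 288
lambda * (t1-t0) = 0.0022 * 288 = 0.6336
R = exp(-0.6336)
R = 0.5307

0.5307


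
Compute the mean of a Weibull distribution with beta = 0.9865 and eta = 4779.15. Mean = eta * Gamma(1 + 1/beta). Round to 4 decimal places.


beta = 0.9865, eta = 4779.15
1/beta = 1.0137
1 + 1/beta = 2.0137
Gamma(2.0137) = 1.0059
Mean = 4779.15 * 1.0059
Mean = 4807.1703

4807.1703


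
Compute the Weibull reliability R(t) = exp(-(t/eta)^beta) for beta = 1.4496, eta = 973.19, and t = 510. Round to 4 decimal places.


beta = 1.4496, eta = 973.19, t = 510
t/eta = 510 / 973.19 = 0.524
(t/eta)^beta = 0.524^1.4496 = 0.3919
R(t) = exp(-0.3919)
R(t) = 0.6758

0.6758


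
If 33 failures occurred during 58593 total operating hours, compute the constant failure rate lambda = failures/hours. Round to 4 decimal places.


failures = 33
total_hours = 58593
lambda = 33 / 58593
lambda = 0.0006

0.0006


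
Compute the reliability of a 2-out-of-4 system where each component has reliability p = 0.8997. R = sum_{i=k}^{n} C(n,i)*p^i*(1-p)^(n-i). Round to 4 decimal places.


k = 2, n = 4, p = 0.8997
i=2: C(4,2)=6 * 0.8997^2 * 0.1003^2 = 0.0489
i=3: C(4,3)=4 * 0.8997^3 * 0.1003^1 = 0.2922
i=4: C(4,4)=1 * 0.8997^4 * 0.1003^0 = 0.6552
R = sum of terms = 0.9963

0.9963


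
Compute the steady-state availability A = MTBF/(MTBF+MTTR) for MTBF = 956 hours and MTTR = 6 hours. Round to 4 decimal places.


MTBF = 956
MTTR = 6
MTBF + MTTR = 962
A = 956 / 962
A = 0.9938

0.9938


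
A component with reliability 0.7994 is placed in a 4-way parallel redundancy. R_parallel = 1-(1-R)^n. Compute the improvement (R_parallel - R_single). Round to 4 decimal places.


R_single = 0.7994, n = 4
1 - R_single = 0.2006
(1 - R_single)^n = 0.2006^4 = 0.0016
R_parallel = 1 - 0.0016 = 0.9984
Improvement = 0.9984 - 0.7994
Improvement = 0.199

0.199


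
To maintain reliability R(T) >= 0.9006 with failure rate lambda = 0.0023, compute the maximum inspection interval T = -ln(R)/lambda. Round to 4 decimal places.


R_target = 0.9006
lambda = 0.0023
-ln(0.9006) = 0.1047
T = 0.1047 / 0.0023
T = 45.5192

45.5192


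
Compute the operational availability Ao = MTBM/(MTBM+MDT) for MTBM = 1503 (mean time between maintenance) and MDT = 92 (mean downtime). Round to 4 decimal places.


MTBM = 1503
MDT = 92
MTBM + MDT = 1595
Ao = 1503 / 1595
Ao = 0.9423

0.9423


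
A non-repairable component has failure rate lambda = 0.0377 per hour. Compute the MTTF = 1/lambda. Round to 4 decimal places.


lambda = 0.0377
MTTF = 1 / 0.0377
MTTF = 26.5252

26.5252


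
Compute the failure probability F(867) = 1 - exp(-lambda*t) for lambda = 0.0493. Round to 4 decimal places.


lambda = 0.0493, t = 867
lambda * t = 42.7431
exp(-42.7431) = 0.0
F(t) = 1 - 0.0
F(t) = 1.0

1.0


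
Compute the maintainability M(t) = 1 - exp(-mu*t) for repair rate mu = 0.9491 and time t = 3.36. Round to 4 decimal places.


mu = 0.9491, t = 3.36
mu * t = 0.9491 * 3.36 = 3.189
exp(-3.189) = 0.0412
M(t) = 1 - 0.0412
M(t) = 0.9588

0.9588


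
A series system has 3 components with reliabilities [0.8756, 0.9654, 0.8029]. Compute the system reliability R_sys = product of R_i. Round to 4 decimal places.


Components: [0.8756, 0.9654, 0.8029]
After component 1 (R=0.8756): product = 0.8756
After component 2 (R=0.9654): product = 0.8453
After component 3 (R=0.8029): product = 0.6787
R_sys = 0.6787

0.6787


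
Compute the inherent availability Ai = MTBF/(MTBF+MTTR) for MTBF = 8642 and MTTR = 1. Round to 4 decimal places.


MTBF = 8642
MTTR = 1
MTBF + MTTR = 8643
Ai = 8642 / 8643
Ai = 0.9999

0.9999


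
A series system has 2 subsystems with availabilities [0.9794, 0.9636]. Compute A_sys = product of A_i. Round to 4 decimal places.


Subsystems: [0.9794, 0.9636]
After subsystem 1 (A=0.9794): product = 0.9794
After subsystem 2 (A=0.9636): product = 0.9437
A_sys = 0.9437

0.9437


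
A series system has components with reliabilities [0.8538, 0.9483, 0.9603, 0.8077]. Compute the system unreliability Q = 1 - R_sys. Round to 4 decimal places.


Components: [0.8538, 0.9483, 0.9603, 0.8077]
After component 1: product = 0.8538
After component 2: product = 0.8097
After component 3: product = 0.7775
After component 4: product = 0.628
R_sys = 0.628
Q = 1 - 0.628 = 0.372

0.372


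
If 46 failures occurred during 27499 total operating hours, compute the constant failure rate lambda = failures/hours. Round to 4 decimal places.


failures = 46
total_hours = 27499
lambda = 46 / 27499
lambda = 0.0017

0.0017


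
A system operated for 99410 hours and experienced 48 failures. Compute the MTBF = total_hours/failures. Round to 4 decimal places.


total_hours = 99410
failures = 48
MTBF = 99410 / 48
MTBF = 2071.0417

2071.0417


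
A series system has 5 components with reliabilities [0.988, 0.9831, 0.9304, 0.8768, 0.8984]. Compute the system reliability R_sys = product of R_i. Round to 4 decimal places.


Components: [0.988, 0.9831, 0.9304, 0.8768, 0.8984]
After component 1 (R=0.988): product = 0.988
After component 2 (R=0.9831): product = 0.9713
After component 3 (R=0.9304): product = 0.9037
After component 4 (R=0.8768): product = 0.7924
After component 5 (R=0.8984): product = 0.7119
R_sys = 0.7119

0.7119


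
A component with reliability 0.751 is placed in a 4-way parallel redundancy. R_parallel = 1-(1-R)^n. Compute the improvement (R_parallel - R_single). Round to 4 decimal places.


R_single = 0.751, n = 4
1 - R_single = 0.249
(1 - R_single)^n = 0.249^4 = 0.0038
R_parallel = 1 - 0.0038 = 0.9962
Improvement = 0.9962 - 0.751
Improvement = 0.2452

0.2452


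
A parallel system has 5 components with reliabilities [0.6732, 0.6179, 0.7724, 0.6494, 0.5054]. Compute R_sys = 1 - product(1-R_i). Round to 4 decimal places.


Components: [0.6732, 0.6179, 0.7724, 0.6494, 0.5054]
(1 - 0.6732) = 0.3268, running product = 0.3268
(1 - 0.6179) = 0.3821, running product = 0.1249
(1 - 0.7724) = 0.2276, running product = 0.0284
(1 - 0.6494) = 0.3506, running product = 0.01
(1 - 0.5054) = 0.4946, running product = 0.0049
Product of (1-R_i) = 0.0049
R_sys = 1 - 0.0049 = 0.9951

0.9951


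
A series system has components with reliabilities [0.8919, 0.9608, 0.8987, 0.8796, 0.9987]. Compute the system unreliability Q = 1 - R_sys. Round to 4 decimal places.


Components: [0.8919, 0.9608, 0.8987, 0.8796, 0.9987]
After component 1: product = 0.8919
After component 2: product = 0.8569
After component 3: product = 0.7701
After component 4: product = 0.6774
After component 5: product = 0.6765
R_sys = 0.6765
Q = 1 - 0.6765 = 0.3235

0.3235


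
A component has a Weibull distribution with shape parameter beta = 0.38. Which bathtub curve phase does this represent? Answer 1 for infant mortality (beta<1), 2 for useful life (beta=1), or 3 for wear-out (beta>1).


beta = 0.38
Compare beta to 1:
beta < 1 => infant mortality (phase 1)
beta = 1 => useful life (phase 2)
beta > 1 => wear-out (phase 3)
Since beta = 0.38, this is infant mortality (decreasing failure rate)
Phase = 1

1


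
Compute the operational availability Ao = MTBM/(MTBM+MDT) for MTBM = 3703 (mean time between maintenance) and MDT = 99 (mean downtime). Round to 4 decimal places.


MTBM = 3703
MDT = 99
MTBM + MDT = 3802
Ao = 3703 / 3802
Ao = 0.974

0.974


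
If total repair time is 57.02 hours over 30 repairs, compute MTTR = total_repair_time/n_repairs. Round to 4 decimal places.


total_repair_time = 57.02
n_repairs = 30
MTTR = 57.02 / 30
MTTR = 1.9007

1.9007


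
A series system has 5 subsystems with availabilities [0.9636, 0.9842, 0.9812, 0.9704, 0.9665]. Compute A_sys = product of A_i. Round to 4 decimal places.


Subsystems: [0.9636, 0.9842, 0.9812, 0.9704, 0.9665]
After subsystem 1 (A=0.9636): product = 0.9636
After subsystem 2 (A=0.9842): product = 0.9484
After subsystem 3 (A=0.9812): product = 0.9305
After subsystem 4 (A=0.9704): product = 0.903
After subsystem 5 (A=0.9665): product = 0.8728
A_sys = 0.8728

0.8728


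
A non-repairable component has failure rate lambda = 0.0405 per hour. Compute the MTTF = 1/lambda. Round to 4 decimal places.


lambda = 0.0405
MTTF = 1 / 0.0405
MTTF = 24.6914

24.6914


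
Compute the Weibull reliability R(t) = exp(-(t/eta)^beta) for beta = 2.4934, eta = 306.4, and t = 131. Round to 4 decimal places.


beta = 2.4934, eta = 306.4, t = 131
t/eta = 131 / 306.4 = 0.4275
(t/eta)^beta = 0.4275^2.4934 = 0.1202
R(t) = exp(-0.1202)
R(t) = 0.8867

0.8867


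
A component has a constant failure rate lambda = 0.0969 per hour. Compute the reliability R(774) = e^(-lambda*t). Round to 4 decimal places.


lambda = 0.0969
t = 774
lambda * t = 75.0006
R(t) = e^(-75.0006)
R(t) = 0.0

0.0


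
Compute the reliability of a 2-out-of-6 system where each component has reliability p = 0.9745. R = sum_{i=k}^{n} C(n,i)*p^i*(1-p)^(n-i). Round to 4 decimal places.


k = 2, n = 6, p = 0.9745
i=2: C(6,2)=15 * 0.9745^2 * 0.0255^4 = 0.0
i=3: C(6,3)=20 * 0.9745^3 * 0.0255^3 = 0.0003
i=4: C(6,4)=15 * 0.9745^4 * 0.0255^2 = 0.0088
i=5: C(6,5)=6 * 0.9745^5 * 0.0255^1 = 0.1345
i=6: C(6,6)=1 * 0.9745^6 * 0.0255^0 = 0.8564
R = sum of terms = 1.0

1.0


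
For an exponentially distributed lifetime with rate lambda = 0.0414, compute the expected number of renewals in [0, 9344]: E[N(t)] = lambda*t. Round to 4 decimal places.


lambda = 0.0414
t = 9344
E[N(t)] = lambda * t
E[N(t)] = 0.0414 * 9344
E[N(t)] = 386.8416

386.8416


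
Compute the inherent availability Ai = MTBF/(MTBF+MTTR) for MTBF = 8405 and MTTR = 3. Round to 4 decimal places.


MTBF = 8405
MTTR = 3
MTBF + MTTR = 8408
Ai = 8405 / 8408
Ai = 0.9996

0.9996


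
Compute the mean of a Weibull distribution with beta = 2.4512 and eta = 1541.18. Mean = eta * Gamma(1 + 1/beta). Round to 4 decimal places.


beta = 2.4512, eta = 1541.18
1/beta = 0.408
1 + 1/beta = 1.408
Gamma(1.408) = 0.8869
Mean = 1541.18 * 0.8869
Mean = 1366.8093

1366.8093


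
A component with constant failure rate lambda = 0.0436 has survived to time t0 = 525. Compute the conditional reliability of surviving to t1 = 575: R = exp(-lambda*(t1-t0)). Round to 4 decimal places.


lambda = 0.0436
t0 = 525, t1 = 575
t1 - t0 = 50
lambda * (t1-t0) = 0.0436 * 50 = 2.18
R = exp(-2.18)
R = 0.113

0.113


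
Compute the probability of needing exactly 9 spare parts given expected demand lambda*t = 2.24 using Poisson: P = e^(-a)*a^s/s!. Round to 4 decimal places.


a = 2.24, s = 9
e^(-a) = e^(-2.24) = 0.1065
a^s = 2.24^9 = 1419.8163
s! = 362880
P = 0.1065 * 1419.8163 / 362880
P = 0.0004

0.0004


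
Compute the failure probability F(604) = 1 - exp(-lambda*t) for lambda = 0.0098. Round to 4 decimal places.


lambda = 0.0098, t = 604
lambda * t = 5.9192
exp(-5.9192) = 0.0027
F(t) = 1 - 0.0027
F(t) = 0.9973

0.9973


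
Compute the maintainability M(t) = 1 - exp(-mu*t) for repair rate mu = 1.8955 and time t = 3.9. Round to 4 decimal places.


mu = 1.8955, t = 3.9
mu * t = 1.8955 * 3.9 = 7.3924
exp(-7.3924) = 0.0006
M(t) = 1 - 0.0006
M(t) = 0.9994

0.9994


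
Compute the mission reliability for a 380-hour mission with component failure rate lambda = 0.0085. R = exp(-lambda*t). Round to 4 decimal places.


lambda = 0.0085
mission_time = 380
lambda * t = 0.0085 * 380 = 3.23
R = exp(-3.23)
R = 0.0396

0.0396


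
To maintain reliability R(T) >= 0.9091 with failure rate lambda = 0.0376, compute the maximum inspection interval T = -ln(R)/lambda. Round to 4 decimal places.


R_target = 0.9091
lambda = 0.0376
-ln(0.9091) = 0.0953
T = 0.0953 / 0.0376
T = 2.5346

2.5346


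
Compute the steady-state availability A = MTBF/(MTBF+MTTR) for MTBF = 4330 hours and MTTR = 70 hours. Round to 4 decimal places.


MTBF = 4330
MTTR = 70
MTBF + MTTR = 4400
A = 4330 / 4400
A = 0.9841

0.9841


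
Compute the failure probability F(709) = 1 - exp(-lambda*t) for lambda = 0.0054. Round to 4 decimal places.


lambda = 0.0054, t = 709
lambda * t = 3.8286
exp(-3.8286) = 0.0217
F(t) = 1 - 0.0217
F(t) = 0.9783

0.9783


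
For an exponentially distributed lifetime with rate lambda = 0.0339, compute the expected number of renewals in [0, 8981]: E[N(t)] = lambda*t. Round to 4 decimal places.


lambda = 0.0339
t = 8981
E[N(t)] = lambda * t
E[N(t)] = 0.0339 * 8981
E[N(t)] = 304.4559

304.4559


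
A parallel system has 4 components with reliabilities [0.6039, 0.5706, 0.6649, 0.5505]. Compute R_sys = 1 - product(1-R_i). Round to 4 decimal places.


Components: [0.6039, 0.5706, 0.6649, 0.5505]
(1 - 0.6039) = 0.3961, running product = 0.3961
(1 - 0.5706) = 0.4294, running product = 0.1701
(1 - 0.6649) = 0.3351, running product = 0.057
(1 - 0.5505) = 0.4495, running product = 0.0256
Product of (1-R_i) = 0.0256
R_sys = 1 - 0.0256 = 0.9744

0.9744


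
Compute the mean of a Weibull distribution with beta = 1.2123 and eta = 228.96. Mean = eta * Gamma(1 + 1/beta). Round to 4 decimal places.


beta = 1.2123, eta = 228.96
1/beta = 0.8249
1 + 1/beta = 1.8249
Gamma(1.8249) = 0.9382
Mean = 228.96 * 0.9382
Mean = 214.8157

214.8157


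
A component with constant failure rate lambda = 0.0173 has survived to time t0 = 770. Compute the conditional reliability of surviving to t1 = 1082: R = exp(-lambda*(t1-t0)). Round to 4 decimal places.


lambda = 0.0173
t0 = 770, t1 = 1082
t1 - t0 = 312
lambda * (t1-t0) = 0.0173 * 312 = 5.3976
R = exp(-5.3976)
R = 0.0045

0.0045


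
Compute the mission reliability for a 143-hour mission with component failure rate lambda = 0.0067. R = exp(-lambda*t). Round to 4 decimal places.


lambda = 0.0067
mission_time = 143
lambda * t = 0.0067 * 143 = 0.9581
R = exp(-0.9581)
R = 0.3836

0.3836


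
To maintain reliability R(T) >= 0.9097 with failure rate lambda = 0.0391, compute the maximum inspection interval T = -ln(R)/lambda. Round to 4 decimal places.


R_target = 0.9097
lambda = 0.0391
-ln(0.9097) = 0.0946
T = 0.0946 / 0.0391
T = 2.4205

2.4205


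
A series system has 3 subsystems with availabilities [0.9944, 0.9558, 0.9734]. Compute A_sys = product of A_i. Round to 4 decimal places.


Subsystems: [0.9944, 0.9558, 0.9734]
After subsystem 1 (A=0.9944): product = 0.9944
After subsystem 2 (A=0.9558): product = 0.9504
After subsystem 3 (A=0.9734): product = 0.9252
A_sys = 0.9252

0.9252


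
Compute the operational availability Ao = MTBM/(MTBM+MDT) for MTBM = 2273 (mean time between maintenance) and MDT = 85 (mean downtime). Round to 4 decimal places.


MTBM = 2273
MDT = 85
MTBM + MDT = 2358
Ao = 2273 / 2358
Ao = 0.964

0.964


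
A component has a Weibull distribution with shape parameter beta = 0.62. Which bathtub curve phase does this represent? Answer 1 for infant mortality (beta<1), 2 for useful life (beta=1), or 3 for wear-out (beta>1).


beta = 0.62
Compare beta to 1:
beta < 1 => infant mortality (phase 1)
beta = 1 => useful life (phase 2)
beta > 1 => wear-out (phase 3)
Since beta = 0.62, this is infant mortality (decreasing failure rate)
Phase = 1

1


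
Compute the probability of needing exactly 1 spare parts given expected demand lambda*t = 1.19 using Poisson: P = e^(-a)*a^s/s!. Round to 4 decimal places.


a = 1.19, s = 1
e^(-a) = e^(-1.19) = 0.3042
a^s = 1.19^1 = 1.19
s! = 1
P = 0.3042 * 1.19 / 1
P = 0.362

0.362


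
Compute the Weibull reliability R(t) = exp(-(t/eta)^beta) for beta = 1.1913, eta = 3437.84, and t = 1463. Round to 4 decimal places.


beta = 1.1913, eta = 3437.84, t = 1463
t/eta = 1463 / 3437.84 = 0.4256
(t/eta)^beta = 0.4256^1.1913 = 0.3614
R(t) = exp(-0.3614)
R(t) = 0.6967

0.6967


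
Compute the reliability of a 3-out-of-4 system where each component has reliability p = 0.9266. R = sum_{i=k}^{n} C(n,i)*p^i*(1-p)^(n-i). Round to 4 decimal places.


k = 3, n = 4, p = 0.9266
i=3: C(4,3)=4 * 0.9266^3 * 0.0734^1 = 0.2336
i=4: C(4,4)=1 * 0.9266^4 * 0.0734^0 = 0.7372
R = sum of terms = 0.9708

0.9708


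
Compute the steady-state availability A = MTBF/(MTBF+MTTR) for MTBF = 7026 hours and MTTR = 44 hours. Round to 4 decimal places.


MTBF = 7026
MTTR = 44
MTBF + MTTR = 7070
A = 7026 / 7070
A = 0.9938

0.9938


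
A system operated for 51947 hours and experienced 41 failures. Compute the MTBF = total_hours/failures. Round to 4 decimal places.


total_hours = 51947
failures = 41
MTBF = 51947 / 41
MTBF = 1267.0

1267.0


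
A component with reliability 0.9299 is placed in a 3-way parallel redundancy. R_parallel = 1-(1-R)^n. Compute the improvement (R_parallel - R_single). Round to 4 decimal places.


R_single = 0.9299, n = 3
1 - R_single = 0.0701
(1 - R_single)^n = 0.0701^3 = 0.0003
R_parallel = 1 - 0.0003 = 0.9997
Improvement = 0.9997 - 0.9299
Improvement = 0.0698

0.0698


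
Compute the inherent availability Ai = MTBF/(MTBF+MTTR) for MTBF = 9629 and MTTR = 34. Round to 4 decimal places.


MTBF = 9629
MTTR = 34
MTBF + MTTR = 9663
Ai = 9629 / 9663
Ai = 0.9965

0.9965


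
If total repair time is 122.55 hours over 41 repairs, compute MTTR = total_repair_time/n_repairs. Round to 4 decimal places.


total_repair_time = 122.55
n_repairs = 41
MTTR = 122.55 / 41
MTTR = 2.989

2.989


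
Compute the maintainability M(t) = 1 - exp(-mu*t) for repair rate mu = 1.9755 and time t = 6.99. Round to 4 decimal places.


mu = 1.9755, t = 6.99
mu * t = 1.9755 * 6.99 = 13.8087
exp(-13.8087) = 0.0
M(t) = 1 - 0.0
M(t) = 1.0

1.0


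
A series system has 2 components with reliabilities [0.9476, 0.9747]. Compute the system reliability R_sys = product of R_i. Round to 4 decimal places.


Components: [0.9476, 0.9747]
After component 1 (R=0.9476): product = 0.9476
After component 2 (R=0.9747): product = 0.9236
R_sys = 0.9236

0.9236


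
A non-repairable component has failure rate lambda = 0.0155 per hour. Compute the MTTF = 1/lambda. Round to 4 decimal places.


lambda = 0.0155
MTTF = 1 / 0.0155
MTTF = 64.5161

64.5161


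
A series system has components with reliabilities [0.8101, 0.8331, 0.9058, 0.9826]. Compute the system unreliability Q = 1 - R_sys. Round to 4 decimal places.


Components: [0.8101, 0.8331, 0.9058, 0.9826]
After component 1: product = 0.8101
After component 2: product = 0.6749
After component 3: product = 0.6113
After component 4: product = 0.6007
R_sys = 0.6007
Q = 1 - 0.6007 = 0.3993

0.3993


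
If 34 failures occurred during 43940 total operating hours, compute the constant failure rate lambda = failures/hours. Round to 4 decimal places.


failures = 34
total_hours = 43940
lambda = 34 / 43940
lambda = 0.0008

0.0008


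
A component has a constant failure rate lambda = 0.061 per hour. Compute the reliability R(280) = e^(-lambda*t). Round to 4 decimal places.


lambda = 0.061
t = 280
lambda * t = 17.08
R(t) = e^(-17.08)
R(t) = 0.0

0.0


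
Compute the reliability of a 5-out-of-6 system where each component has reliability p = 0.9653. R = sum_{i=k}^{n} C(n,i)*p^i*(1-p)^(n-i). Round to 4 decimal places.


k = 5, n = 6, p = 0.9653
i=5: C(6,5)=6 * 0.9653^5 * 0.0347^1 = 0.1745
i=6: C(6,6)=1 * 0.9653^6 * 0.0347^0 = 0.809
R = sum of terms = 0.9835

0.9835


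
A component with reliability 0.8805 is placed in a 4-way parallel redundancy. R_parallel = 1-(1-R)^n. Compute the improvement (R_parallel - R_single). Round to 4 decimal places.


R_single = 0.8805, n = 4
1 - R_single = 0.1195
(1 - R_single)^n = 0.1195^4 = 0.0002
R_parallel = 1 - 0.0002 = 0.9998
Improvement = 0.9998 - 0.8805
Improvement = 0.1193

0.1193


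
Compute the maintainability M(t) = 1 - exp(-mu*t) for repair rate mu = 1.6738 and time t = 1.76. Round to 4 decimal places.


mu = 1.6738, t = 1.76
mu * t = 1.6738 * 1.76 = 2.9459
exp(-2.9459) = 0.0526
M(t) = 1 - 0.0526
M(t) = 0.9474

0.9474


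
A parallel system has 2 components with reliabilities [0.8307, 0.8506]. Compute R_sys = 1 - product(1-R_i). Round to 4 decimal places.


Components: [0.8307, 0.8506]
(1 - 0.8307) = 0.1693, running product = 0.1693
(1 - 0.8506) = 0.1494, running product = 0.0253
Product of (1-R_i) = 0.0253
R_sys = 1 - 0.0253 = 0.9747

0.9747


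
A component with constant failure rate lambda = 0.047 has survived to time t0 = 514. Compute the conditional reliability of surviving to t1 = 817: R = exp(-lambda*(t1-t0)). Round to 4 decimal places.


lambda = 0.047
t0 = 514, t1 = 817
t1 - t0 = 303
lambda * (t1-t0) = 0.047 * 303 = 14.241
R = exp(-14.241)
R = 0.0

0.0


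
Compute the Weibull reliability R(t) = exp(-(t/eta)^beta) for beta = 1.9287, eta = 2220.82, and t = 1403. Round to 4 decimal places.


beta = 1.9287, eta = 2220.82, t = 1403
t/eta = 1403 / 2220.82 = 0.6317
(t/eta)^beta = 0.6317^1.9287 = 0.4124
R(t) = exp(-0.4124)
R(t) = 0.6621

0.6621


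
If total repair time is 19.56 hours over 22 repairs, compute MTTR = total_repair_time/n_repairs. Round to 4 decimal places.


total_repair_time = 19.56
n_repairs = 22
MTTR = 19.56 / 22
MTTR = 0.8891

0.8891


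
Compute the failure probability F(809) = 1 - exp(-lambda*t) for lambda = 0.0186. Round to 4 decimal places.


lambda = 0.0186, t = 809
lambda * t = 15.0474
exp(-15.0474) = 0.0
F(t) = 1 - 0.0
F(t) = 1.0

1.0


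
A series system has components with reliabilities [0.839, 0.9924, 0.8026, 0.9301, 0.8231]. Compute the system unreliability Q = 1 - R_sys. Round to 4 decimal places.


Components: [0.839, 0.9924, 0.8026, 0.9301, 0.8231]
After component 1: product = 0.839
After component 2: product = 0.8326
After component 3: product = 0.6683
After component 4: product = 0.6216
After component 5: product = 0.5116
R_sys = 0.5116
Q = 1 - 0.5116 = 0.4884

0.4884


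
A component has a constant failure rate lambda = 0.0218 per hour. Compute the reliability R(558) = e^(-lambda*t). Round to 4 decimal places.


lambda = 0.0218
t = 558
lambda * t = 12.1644
R(t) = e^(-12.1644)
R(t) = 0.0

0.0


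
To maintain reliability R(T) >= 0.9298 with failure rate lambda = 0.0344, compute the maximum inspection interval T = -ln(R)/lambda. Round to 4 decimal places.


R_target = 0.9298
lambda = 0.0344
-ln(0.9298) = 0.0728
T = 0.0728 / 0.0344
T = 2.1159

2.1159


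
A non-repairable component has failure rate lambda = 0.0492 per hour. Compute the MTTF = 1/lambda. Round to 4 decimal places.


lambda = 0.0492
MTTF = 1 / 0.0492
MTTF = 20.3252

20.3252


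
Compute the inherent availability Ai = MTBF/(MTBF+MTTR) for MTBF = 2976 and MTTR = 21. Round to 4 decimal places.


MTBF = 2976
MTTR = 21
MTBF + MTTR = 2997
Ai = 2976 / 2997
Ai = 0.993

0.993


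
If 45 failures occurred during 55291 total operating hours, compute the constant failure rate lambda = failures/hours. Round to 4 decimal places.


failures = 45
total_hours = 55291
lambda = 45 / 55291
lambda = 0.0008

0.0008


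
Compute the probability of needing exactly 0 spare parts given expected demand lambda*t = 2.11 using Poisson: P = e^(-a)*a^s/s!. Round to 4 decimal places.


a = 2.11, s = 0
e^(-a) = e^(-2.11) = 0.1212
a^s = 2.11^0 = 1.0
s! = 1
P = 0.1212 * 1.0 / 1
P = 0.1212

0.1212


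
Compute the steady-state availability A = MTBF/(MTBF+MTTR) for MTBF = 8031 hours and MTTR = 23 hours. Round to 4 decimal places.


MTBF = 8031
MTTR = 23
MTBF + MTTR = 8054
A = 8031 / 8054
A = 0.9971

0.9971


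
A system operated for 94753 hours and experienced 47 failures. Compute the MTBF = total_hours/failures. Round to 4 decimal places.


total_hours = 94753
failures = 47
MTBF = 94753 / 47
MTBF = 2016.0213

2016.0213


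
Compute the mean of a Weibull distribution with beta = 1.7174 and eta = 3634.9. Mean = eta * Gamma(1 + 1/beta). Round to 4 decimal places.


beta = 1.7174, eta = 3634.9
1/beta = 0.5823
1 + 1/beta = 1.5823
Gamma(1.5823) = 0.8916
Mean = 3634.9 * 0.8916
Mean = 3241.0301

3241.0301


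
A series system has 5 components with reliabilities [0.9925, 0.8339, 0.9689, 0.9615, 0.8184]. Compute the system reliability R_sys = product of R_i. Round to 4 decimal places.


Components: [0.9925, 0.8339, 0.9689, 0.9615, 0.8184]
After component 1 (R=0.9925): product = 0.9925
After component 2 (R=0.8339): product = 0.8276
After component 3 (R=0.9689): product = 0.8019
After component 4 (R=0.9615): product = 0.771
After component 5 (R=0.8184): product = 0.631
R_sys = 0.631

0.631


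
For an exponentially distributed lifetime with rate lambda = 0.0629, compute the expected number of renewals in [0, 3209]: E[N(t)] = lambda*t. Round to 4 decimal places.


lambda = 0.0629
t = 3209
E[N(t)] = lambda * t
E[N(t)] = 0.0629 * 3209
E[N(t)] = 201.8461

201.8461


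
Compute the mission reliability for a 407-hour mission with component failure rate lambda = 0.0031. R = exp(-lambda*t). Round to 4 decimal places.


lambda = 0.0031
mission_time = 407
lambda * t = 0.0031 * 407 = 1.2617
R = exp(-1.2617)
R = 0.2832

0.2832


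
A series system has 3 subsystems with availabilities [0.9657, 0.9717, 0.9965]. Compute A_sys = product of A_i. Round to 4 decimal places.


Subsystems: [0.9657, 0.9717, 0.9965]
After subsystem 1 (A=0.9657): product = 0.9657
After subsystem 2 (A=0.9717): product = 0.9384
After subsystem 3 (A=0.9965): product = 0.9351
A_sys = 0.9351

0.9351


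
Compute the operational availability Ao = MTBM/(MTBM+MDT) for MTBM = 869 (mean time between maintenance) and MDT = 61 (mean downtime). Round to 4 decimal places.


MTBM = 869
MDT = 61
MTBM + MDT = 930
Ao = 869 / 930
Ao = 0.9344

0.9344


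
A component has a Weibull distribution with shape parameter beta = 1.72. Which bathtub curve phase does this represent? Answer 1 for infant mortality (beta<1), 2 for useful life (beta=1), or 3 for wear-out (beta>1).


beta = 1.72
Compare beta to 1:
beta < 1 => infant mortality (phase 1)
beta = 1 => useful life (phase 2)
beta > 1 => wear-out (phase 3)
Since beta = 1.72, this is wear-out (increasing failure rate)
Phase = 3

3


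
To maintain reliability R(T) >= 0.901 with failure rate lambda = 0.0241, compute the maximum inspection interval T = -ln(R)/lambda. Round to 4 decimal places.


R_target = 0.901
lambda = 0.0241
-ln(0.901) = 0.1043
T = 0.1043 / 0.0241
T = 4.3257

4.3257


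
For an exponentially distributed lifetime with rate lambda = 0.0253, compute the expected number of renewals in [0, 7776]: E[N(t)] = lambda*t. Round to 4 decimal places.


lambda = 0.0253
t = 7776
E[N(t)] = lambda * t
E[N(t)] = 0.0253 * 7776
E[N(t)] = 196.7328

196.7328


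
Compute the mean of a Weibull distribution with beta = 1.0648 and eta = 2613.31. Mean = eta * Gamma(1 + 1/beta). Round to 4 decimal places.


beta = 1.0648, eta = 2613.31
1/beta = 0.9391
1 + 1/beta = 1.9391
Gamma(1.9391) = 0.9758
Mean = 2613.31 * 0.9758
Mean = 2550.0123

2550.0123


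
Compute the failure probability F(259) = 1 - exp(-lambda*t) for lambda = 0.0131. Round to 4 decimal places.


lambda = 0.0131, t = 259
lambda * t = 3.3929
exp(-3.3929) = 0.0336
F(t) = 1 - 0.0336
F(t) = 0.9664

0.9664


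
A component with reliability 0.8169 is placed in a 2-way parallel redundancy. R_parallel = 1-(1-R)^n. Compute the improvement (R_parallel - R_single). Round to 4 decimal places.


R_single = 0.8169, n = 2
1 - R_single = 0.1831
(1 - R_single)^n = 0.1831^2 = 0.0335
R_parallel = 1 - 0.0335 = 0.9665
Improvement = 0.9665 - 0.8169
Improvement = 0.1496

0.1496


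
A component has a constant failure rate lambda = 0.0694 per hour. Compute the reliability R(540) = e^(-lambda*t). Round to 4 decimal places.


lambda = 0.0694
t = 540
lambda * t = 37.476
R(t) = e^(-37.476)
R(t) = 0.0

0.0


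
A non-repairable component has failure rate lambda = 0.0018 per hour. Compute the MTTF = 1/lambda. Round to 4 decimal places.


lambda = 0.0018
MTTF = 1 / 0.0018
MTTF = 555.5556

555.5556


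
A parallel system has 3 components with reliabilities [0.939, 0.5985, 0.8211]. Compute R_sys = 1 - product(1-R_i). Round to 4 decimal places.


Components: [0.939, 0.5985, 0.8211]
(1 - 0.939) = 0.061, running product = 0.061
(1 - 0.5985) = 0.4015, running product = 0.0245
(1 - 0.8211) = 0.1789, running product = 0.0044
Product of (1-R_i) = 0.0044
R_sys = 1 - 0.0044 = 0.9956

0.9956


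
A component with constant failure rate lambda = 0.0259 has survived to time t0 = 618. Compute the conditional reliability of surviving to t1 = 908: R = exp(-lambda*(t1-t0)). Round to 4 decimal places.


lambda = 0.0259
t0 = 618, t1 = 908
t1 - t0 = 290
lambda * (t1-t0) = 0.0259 * 290 = 7.511
R = exp(-7.511)
R = 0.0005

0.0005


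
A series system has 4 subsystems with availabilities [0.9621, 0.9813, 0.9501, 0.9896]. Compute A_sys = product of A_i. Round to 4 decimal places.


Subsystems: [0.9621, 0.9813, 0.9501, 0.9896]
After subsystem 1 (A=0.9621): product = 0.9621
After subsystem 2 (A=0.9813): product = 0.9441
After subsystem 3 (A=0.9501): product = 0.897
After subsystem 4 (A=0.9896): product = 0.8877
A_sys = 0.8877

0.8877


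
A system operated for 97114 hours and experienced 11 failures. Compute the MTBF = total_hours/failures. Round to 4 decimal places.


total_hours = 97114
failures = 11
MTBF = 97114 / 11
MTBF = 8828.5455

8828.5455


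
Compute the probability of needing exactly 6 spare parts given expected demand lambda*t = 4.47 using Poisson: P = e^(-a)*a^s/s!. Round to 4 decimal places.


a = 4.47, s = 6
e^(-a) = e^(-4.47) = 0.0114
a^s = 4.47^6 = 7977.1019
s! = 720
P = 0.0114 * 7977.1019 / 720
P = 0.1268

0.1268


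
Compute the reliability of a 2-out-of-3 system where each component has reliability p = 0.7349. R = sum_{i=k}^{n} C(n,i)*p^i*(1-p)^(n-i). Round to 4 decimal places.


k = 2, n = 3, p = 0.7349
i=2: C(3,2)=3 * 0.7349^2 * 0.2651^1 = 0.4295
i=3: C(3,3)=1 * 0.7349^3 * 0.2651^0 = 0.3969
R = sum of terms = 0.8264

0.8264


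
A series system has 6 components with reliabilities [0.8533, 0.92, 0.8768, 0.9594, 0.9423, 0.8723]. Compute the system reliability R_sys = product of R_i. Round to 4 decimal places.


Components: [0.8533, 0.92, 0.8768, 0.9594, 0.9423, 0.8723]
After component 1 (R=0.8533): product = 0.8533
After component 2 (R=0.92): product = 0.785
After component 3 (R=0.8768): product = 0.6883
After component 4 (R=0.9594): product = 0.6604
After component 5 (R=0.9423): product = 0.6223
After component 6 (R=0.8723): product = 0.5428
R_sys = 0.5428

0.5428


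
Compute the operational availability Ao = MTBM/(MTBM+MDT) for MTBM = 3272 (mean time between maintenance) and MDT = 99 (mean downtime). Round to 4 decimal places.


MTBM = 3272
MDT = 99
MTBM + MDT = 3371
Ao = 3272 / 3371
Ao = 0.9706

0.9706


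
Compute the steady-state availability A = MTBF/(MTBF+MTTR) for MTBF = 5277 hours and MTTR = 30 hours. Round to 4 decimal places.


MTBF = 5277
MTTR = 30
MTBF + MTTR = 5307
A = 5277 / 5307
A = 0.9943

0.9943


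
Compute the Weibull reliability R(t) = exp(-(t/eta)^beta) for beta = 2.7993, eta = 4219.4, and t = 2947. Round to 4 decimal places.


beta = 2.7993, eta = 4219.4, t = 2947
t/eta = 2947 / 4219.4 = 0.6984
(t/eta)^beta = 0.6984^2.7993 = 0.3662
R(t) = exp(-0.3662)
R(t) = 0.6934

0.6934


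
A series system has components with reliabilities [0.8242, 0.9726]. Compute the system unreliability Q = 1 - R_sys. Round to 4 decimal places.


Components: [0.8242, 0.9726]
After component 1: product = 0.8242
After component 2: product = 0.8016
R_sys = 0.8016
Q = 1 - 0.8016 = 0.1984

0.1984


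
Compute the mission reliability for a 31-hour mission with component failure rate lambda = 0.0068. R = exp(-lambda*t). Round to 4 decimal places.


lambda = 0.0068
mission_time = 31
lambda * t = 0.0068 * 31 = 0.2108
R = exp(-0.2108)
R = 0.8099

0.8099


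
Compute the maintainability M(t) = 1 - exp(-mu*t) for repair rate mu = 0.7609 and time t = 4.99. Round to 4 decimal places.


mu = 0.7609, t = 4.99
mu * t = 0.7609 * 4.99 = 3.7969
exp(-3.7969) = 0.0224
M(t) = 1 - 0.0224
M(t) = 0.9776

0.9776


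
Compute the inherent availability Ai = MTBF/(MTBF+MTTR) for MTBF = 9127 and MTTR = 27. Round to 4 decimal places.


MTBF = 9127
MTTR = 27
MTBF + MTTR = 9154
Ai = 9127 / 9154
Ai = 0.9971

0.9971


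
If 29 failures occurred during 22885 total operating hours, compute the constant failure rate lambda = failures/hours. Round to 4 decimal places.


failures = 29
total_hours = 22885
lambda = 29 / 22885
lambda = 0.0013

0.0013


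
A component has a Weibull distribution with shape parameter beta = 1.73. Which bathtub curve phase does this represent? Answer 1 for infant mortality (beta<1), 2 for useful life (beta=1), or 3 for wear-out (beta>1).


beta = 1.73
Compare beta to 1:
beta < 1 => infant mortality (phase 1)
beta = 1 => useful life (phase 2)
beta > 1 => wear-out (phase 3)
Since beta = 1.73, this is wear-out (increasing failure rate)
Phase = 3

3


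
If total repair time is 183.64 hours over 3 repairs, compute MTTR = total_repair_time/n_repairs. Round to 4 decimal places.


total_repair_time = 183.64
n_repairs = 3
MTTR = 183.64 / 3
MTTR = 61.2133

61.2133


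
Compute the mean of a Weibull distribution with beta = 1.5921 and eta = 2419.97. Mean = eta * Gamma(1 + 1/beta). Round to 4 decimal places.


beta = 1.5921, eta = 2419.97
1/beta = 0.6281
1 + 1/beta = 1.6281
Gamma(1.6281) = 0.897
Mean = 2419.97 * 0.897
Mean = 2170.6829

2170.6829


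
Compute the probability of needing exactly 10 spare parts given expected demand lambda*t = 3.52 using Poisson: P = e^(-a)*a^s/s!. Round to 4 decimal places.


a = 3.52, s = 10
e^(-a) = e^(-3.52) = 0.0296
a^s = 3.52^10 = 292029.4394
s! = 3628800
P = 0.0296 * 292029.4394 / 3628800
P = 0.0024

0.0024


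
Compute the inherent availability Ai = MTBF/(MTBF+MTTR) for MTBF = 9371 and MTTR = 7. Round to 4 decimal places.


MTBF = 9371
MTTR = 7
MTBF + MTTR = 9378
Ai = 9371 / 9378
Ai = 0.9993

0.9993


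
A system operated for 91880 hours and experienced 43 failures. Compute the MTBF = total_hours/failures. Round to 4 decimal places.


total_hours = 91880
failures = 43
MTBF = 91880 / 43
MTBF = 2136.7442

2136.7442


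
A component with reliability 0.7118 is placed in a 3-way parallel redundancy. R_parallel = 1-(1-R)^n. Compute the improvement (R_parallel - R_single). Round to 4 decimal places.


R_single = 0.7118, n = 3
1 - R_single = 0.2882
(1 - R_single)^n = 0.2882^3 = 0.0239
R_parallel = 1 - 0.0239 = 0.9761
Improvement = 0.9761 - 0.7118
Improvement = 0.2643

0.2643


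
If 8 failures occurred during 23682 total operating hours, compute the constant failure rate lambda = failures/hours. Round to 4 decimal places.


failures = 8
total_hours = 23682
lambda = 8 / 23682
lambda = 0.0003

0.0003


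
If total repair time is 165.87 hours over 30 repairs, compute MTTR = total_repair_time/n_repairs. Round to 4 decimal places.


total_repair_time = 165.87
n_repairs = 30
MTTR = 165.87 / 30
MTTR = 5.529

5.529


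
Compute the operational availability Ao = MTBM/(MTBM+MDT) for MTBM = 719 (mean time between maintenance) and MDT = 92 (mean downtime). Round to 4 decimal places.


MTBM = 719
MDT = 92
MTBM + MDT = 811
Ao = 719 / 811
Ao = 0.8866

0.8866


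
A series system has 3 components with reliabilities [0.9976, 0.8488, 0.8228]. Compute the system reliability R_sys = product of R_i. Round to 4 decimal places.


Components: [0.9976, 0.8488, 0.8228]
After component 1 (R=0.9976): product = 0.9976
After component 2 (R=0.8488): product = 0.8468
After component 3 (R=0.8228): product = 0.6967
R_sys = 0.6967

0.6967


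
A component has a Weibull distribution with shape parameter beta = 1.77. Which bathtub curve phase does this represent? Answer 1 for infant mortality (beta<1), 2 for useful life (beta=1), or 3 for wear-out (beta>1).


beta = 1.77
Compare beta to 1:
beta < 1 => infant mortality (phase 1)
beta = 1 => useful life (phase 2)
beta > 1 => wear-out (phase 3)
Since beta = 1.77, this is wear-out (increasing failure rate)
Phase = 3

3


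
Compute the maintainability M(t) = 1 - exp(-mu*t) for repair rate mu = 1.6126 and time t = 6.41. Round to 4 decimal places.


mu = 1.6126, t = 6.41
mu * t = 1.6126 * 6.41 = 10.3368
exp(-10.3368) = 0.0
M(t) = 1 - 0.0
M(t) = 1.0

1.0


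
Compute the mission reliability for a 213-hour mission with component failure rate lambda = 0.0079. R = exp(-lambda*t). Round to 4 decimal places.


lambda = 0.0079
mission_time = 213
lambda * t = 0.0079 * 213 = 1.6827
R = exp(-1.6827)
R = 0.1859

0.1859


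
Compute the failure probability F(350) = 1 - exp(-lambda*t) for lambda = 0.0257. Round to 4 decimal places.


lambda = 0.0257, t = 350
lambda * t = 8.995
exp(-8.995) = 0.0001
F(t) = 1 - 0.0001
F(t) = 0.9999

0.9999


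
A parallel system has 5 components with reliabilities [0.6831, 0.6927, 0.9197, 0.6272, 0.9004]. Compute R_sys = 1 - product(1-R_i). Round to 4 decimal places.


Components: [0.6831, 0.6927, 0.9197, 0.6272, 0.9004]
(1 - 0.6831) = 0.3169, running product = 0.3169
(1 - 0.6927) = 0.3073, running product = 0.0974
(1 - 0.9197) = 0.0803, running product = 0.0078
(1 - 0.6272) = 0.3728, running product = 0.0029
(1 - 0.9004) = 0.0996, running product = 0.0003
Product of (1-R_i) = 0.0003
R_sys = 1 - 0.0003 = 0.9997

0.9997


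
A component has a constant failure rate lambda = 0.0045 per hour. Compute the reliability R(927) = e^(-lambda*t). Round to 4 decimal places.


lambda = 0.0045
t = 927
lambda * t = 4.1715
R(t) = e^(-4.1715)
R(t) = 0.0154

0.0154


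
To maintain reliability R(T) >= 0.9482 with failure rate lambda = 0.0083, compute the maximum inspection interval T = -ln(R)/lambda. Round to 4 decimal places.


R_target = 0.9482
lambda = 0.0083
-ln(0.9482) = 0.0532
T = 0.0532 / 0.0083
T = 6.4084

6.4084
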